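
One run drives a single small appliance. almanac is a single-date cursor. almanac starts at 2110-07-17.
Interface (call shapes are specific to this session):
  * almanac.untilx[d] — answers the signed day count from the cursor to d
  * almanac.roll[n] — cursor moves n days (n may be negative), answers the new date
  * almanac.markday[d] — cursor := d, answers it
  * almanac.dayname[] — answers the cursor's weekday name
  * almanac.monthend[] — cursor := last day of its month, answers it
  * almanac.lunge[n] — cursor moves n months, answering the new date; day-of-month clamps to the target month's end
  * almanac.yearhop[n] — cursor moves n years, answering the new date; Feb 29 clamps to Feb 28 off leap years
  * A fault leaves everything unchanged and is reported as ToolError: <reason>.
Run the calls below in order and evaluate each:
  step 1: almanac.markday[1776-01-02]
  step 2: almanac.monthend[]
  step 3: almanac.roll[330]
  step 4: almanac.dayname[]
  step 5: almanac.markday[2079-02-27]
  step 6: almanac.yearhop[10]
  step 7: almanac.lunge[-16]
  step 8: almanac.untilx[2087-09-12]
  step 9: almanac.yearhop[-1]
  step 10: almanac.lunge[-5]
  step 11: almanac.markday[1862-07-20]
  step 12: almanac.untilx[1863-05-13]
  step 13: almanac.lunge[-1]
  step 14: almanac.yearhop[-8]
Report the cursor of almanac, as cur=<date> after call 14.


Answer: cur=1854-06-20

Derivation:
# almanac.markday(d='1776-01-02') : 1776-01-02
# almanac.monthend() : 1776-01-31
# almanac.roll(n='330') : 1776-12-26
# almanac.dayname() : Thursday
# almanac.markday(d='2079-02-27') : 2079-02-27
# almanac.yearhop(n='10') : 2089-02-27
# almanac.lunge(n='-16') : 2087-10-27
# almanac.untilx(d='2087-09-12') : -45
# almanac.yearhop(n='-1') : 2086-10-27
# almanac.lunge(n='-5') : 2086-05-27
# almanac.markday(d='1862-07-20') : 1862-07-20
# almanac.untilx(d='1863-05-13') : 297
# almanac.lunge(n='-1') : 1862-06-20
# almanac.yearhop(n='-8') : 1854-06-20


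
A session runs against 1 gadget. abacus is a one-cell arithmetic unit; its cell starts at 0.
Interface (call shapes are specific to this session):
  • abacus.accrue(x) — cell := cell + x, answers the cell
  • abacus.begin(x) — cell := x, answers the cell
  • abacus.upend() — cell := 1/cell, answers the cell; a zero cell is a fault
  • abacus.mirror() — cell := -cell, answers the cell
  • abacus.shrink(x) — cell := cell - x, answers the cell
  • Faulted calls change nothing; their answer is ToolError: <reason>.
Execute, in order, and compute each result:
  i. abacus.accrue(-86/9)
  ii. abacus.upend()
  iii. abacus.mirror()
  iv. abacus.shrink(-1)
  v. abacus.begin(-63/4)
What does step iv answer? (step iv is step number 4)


I invoke abacus.accrue on x: -86/9, which returns -86/9.
Now I run abacus.upend, → -9/86.
I invoke abacus.mirror(), and see 9/86.
I try abacus.shrink on x: -1, and observe 95/86.
I use abacus.begin on x: -63/4, which returns -63/4.

Answer: 95/86


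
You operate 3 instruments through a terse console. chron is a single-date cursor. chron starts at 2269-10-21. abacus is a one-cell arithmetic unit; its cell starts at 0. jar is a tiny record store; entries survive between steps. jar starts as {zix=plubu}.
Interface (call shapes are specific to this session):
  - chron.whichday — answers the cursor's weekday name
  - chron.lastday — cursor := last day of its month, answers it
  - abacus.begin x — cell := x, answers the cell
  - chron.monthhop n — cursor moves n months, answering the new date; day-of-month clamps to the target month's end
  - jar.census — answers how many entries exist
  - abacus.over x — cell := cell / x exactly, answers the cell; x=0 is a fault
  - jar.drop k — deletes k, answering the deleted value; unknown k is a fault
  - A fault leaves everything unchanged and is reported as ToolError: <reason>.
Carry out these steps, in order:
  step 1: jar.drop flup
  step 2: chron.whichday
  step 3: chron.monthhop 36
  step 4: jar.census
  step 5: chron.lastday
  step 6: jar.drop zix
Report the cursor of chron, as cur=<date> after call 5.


·→ jar.drop(k→flup)
·← ToolError: no such key flup
·→ chron.whichday()
·← Thursday
·→ chron.monthhop(n→36)
·← 2272-10-21
·→ jar.census()
·← 1
·→ chron.lastday()
·← 2272-10-31
·→ jar.drop(k→zix)
·← plubu

Answer: cur=2272-10-31


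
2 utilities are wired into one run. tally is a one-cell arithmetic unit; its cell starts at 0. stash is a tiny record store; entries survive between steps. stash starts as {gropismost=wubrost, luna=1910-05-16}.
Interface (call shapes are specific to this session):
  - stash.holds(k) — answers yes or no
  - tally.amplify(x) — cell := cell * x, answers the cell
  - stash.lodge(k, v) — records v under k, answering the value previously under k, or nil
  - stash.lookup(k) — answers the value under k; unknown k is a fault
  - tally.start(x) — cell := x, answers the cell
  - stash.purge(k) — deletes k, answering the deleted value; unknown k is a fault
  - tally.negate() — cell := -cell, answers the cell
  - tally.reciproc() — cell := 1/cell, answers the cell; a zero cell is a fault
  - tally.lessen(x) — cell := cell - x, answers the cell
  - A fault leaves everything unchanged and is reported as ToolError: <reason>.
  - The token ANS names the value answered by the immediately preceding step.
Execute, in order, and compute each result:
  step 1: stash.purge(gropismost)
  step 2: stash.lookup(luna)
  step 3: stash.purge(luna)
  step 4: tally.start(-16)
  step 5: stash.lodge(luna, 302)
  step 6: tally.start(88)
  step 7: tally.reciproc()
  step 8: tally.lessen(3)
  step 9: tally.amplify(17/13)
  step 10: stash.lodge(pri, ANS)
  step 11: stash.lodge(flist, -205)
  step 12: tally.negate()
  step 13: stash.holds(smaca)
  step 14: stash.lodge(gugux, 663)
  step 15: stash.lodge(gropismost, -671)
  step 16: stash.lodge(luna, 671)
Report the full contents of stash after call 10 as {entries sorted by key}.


> stash.purge k→gropismost
= wubrost
> stash.lookup k→luna
= 1910-05-16
> stash.purge k→luna
= 1910-05-16
> tally.start x→-16
= -16
> stash.lodge k→luna v→302
= nil
> tally.start x→88
= 88
> tally.reciproc
= 1/88
> tally.lessen x→3
= -263/88
> tally.amplify x→17/13
= -4471/1144
> stash.lodge k→pri v→ANS
= nil
> stash.lodge k→flist v→-205
= nil
> tally.negate
= 4471/1144
> stash.holds k→smaca
= no
> stash.lodge k→gugux v→663
= nil
> stash.lodge k→gropismost v→-671
= nil
> stash.lodge k→luna v→671
= 302

Answer: {luna=302, pri=-4471/1144}


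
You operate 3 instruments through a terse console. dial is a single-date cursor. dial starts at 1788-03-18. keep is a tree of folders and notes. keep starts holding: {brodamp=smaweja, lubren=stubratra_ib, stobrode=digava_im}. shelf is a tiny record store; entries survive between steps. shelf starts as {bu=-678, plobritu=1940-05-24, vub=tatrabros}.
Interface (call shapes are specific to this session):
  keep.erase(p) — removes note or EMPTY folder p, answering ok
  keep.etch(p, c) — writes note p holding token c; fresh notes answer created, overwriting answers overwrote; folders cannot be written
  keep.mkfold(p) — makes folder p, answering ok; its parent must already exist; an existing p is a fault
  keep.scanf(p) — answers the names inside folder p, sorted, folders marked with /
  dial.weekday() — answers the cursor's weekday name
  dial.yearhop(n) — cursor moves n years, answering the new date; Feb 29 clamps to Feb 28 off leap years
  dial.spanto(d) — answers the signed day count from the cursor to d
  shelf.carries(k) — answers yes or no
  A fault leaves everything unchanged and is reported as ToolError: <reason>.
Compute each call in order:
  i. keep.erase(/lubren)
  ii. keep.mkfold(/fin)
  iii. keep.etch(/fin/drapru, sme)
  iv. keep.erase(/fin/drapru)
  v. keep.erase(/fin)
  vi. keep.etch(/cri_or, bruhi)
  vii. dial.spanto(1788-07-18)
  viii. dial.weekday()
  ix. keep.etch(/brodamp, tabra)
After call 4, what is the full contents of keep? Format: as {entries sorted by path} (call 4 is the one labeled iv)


;; keep.erase(p: /lubren) == ok
;; keep.mkfold(p: /fin) == ok
;; keep.etch(p: /fin/drapru, c: sme) == created
;; keep.erase(p: /fin/drapru) == ok
;; keep.erase(p: /fin) == ok
;; keep.etch(p: /cri_or, c: bruhi) == created
;; dial.spanto(d: 1788-07-18) == 122
;; dial.weekday() == Tuesday
;; keep.etch(p: /brodamp, c: tabra) == overwrote

Answer: {brodamp=smaweja, fin/, stobrode=digava_im}


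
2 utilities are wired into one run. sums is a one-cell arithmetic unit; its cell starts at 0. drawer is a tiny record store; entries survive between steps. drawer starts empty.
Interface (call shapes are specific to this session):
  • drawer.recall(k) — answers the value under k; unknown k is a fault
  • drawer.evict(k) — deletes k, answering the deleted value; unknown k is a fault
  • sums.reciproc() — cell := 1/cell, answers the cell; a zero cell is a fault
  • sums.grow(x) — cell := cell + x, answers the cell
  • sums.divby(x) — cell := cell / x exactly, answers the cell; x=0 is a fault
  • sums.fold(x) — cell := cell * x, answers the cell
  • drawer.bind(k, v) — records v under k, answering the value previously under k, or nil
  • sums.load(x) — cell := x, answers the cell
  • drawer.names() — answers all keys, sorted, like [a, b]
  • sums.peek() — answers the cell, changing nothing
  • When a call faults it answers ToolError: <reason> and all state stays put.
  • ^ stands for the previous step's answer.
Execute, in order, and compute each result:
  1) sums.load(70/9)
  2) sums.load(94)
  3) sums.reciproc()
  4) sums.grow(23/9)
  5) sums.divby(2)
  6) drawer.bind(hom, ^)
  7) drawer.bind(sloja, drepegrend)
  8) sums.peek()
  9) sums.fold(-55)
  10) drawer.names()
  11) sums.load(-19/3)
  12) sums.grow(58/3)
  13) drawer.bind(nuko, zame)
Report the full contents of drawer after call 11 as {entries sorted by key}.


Answer: {hom=2171/1692, sloja=drepegrend}

Derivation:
# 1. sums.load(x: 70/9) -> 70/9
# 2. sums.load(x: 94) -> 94
# 3. sums.reciproc() -> 1/94
# 4. sums.grow(x: 23/9) -> 2171/846
# 5. sums.divby(x: 2) -> 2171/1692
# 6. drawer.bind(k: hom, v: ^) -> nil
# 7. drawer.bind(k: sloja, v: drepegrend) -> nil
# 8. sums.peek() -> 2171/1692
# 9. sums.fold(x: -55) -> -119405/1692
# 10. drawer.names() -> [hom, sloja]
# 11. sums.load(x: -19/3) -> -19/3
# 12. sums.grow(x: 58/3) -> 13
# 13. drawer.bind(k: nuko, v: zame) -> nil


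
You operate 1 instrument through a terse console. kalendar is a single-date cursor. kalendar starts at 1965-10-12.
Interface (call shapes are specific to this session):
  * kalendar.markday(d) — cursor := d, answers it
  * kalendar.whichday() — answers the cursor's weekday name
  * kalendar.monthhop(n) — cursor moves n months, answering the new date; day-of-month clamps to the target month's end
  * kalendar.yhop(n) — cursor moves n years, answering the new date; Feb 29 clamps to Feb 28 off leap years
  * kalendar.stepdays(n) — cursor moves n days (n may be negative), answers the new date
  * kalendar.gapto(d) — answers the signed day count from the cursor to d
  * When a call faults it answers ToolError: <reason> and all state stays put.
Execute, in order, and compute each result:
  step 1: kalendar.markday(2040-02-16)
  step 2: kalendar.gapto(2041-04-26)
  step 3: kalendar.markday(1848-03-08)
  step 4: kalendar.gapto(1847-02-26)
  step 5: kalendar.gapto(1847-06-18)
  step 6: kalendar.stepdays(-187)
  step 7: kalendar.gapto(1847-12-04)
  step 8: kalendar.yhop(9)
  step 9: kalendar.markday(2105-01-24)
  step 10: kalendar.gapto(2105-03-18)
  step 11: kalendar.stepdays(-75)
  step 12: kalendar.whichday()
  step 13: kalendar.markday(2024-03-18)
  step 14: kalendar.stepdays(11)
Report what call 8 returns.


$ markday d=2040-02-16
:: 2040-02-16
$ gapto d=2041-04-26
:: 435
$ markday d=1848-03-08
:: 1848-03-08
$ gapto d=1847-02-26
:: -376
$ gapto d=1847-06-18
:: -264
$ stepdays n=-187
:: 1847-09-03
$ gapto d=1847-12-04
:: 92
$ yhop n=9
:: 1856-09-03
$ markday d=2105-01-24
:: 2105-01-24
$ gapto d=2105-03-18
:: 53
$ stepdays n=-75
:: 2104-11-10
$ whichday
:: Monday
$ markday d=2024-03-18
:: 2024-03-18
$ stepdays n=11
:: 2024-03-29

Answer: 1856-09-03


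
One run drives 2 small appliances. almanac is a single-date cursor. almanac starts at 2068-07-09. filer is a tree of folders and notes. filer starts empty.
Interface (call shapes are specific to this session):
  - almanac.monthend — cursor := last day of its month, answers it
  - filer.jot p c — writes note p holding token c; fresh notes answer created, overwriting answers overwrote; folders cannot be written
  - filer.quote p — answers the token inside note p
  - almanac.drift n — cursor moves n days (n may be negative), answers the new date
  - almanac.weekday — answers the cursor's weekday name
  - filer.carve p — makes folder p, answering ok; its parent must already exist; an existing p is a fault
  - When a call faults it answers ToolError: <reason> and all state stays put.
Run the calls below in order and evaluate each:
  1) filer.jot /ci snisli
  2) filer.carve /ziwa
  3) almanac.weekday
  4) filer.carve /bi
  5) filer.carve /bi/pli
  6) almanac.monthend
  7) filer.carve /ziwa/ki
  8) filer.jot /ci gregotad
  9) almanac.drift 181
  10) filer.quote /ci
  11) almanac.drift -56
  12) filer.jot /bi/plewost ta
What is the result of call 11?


Answer: 2068-12-03

Derivation:
-> filer.jot(/ci, snisli)
<- created
-> filer.carve(/ziwa)
<- ok
-> almanac.weekday()
<- Monday
-> filer.carve(/bi)
<- ok
-> filer.carve(/bi/pli)
<- ok
-> almanac.monthend()
<- 2068-07-31
-> filer.carve(/ziwa/ki)
<- ok
-> filer.jot(/ci, gregotad)
<- overwrote
-> almanac.drift(181)
<- 2069-01-28
-> filer.quote(/ci)
<- gregotad
-> almanac.drift(-56)
<- 2068-12-03
-> filer.jot(/bi/plewost, ta)
<- created


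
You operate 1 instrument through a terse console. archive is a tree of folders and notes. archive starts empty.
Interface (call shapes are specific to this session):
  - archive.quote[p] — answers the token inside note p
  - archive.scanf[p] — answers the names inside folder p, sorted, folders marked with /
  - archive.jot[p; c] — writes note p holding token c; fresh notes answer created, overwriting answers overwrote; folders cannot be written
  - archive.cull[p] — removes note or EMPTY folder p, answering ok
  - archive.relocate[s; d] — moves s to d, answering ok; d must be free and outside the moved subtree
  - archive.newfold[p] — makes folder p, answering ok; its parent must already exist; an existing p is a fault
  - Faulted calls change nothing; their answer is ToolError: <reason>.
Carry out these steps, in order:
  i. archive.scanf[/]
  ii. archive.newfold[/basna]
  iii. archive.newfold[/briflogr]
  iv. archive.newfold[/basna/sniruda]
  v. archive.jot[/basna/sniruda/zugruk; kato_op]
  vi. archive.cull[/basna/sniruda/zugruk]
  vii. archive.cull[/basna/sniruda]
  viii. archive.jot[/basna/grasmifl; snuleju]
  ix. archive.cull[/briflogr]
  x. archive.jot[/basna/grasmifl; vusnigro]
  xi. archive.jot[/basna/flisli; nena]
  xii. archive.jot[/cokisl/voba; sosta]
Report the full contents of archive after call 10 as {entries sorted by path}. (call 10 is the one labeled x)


I call archive.scanf passing /: [].
Calling archive.newfold passing /basna, giving ok.
I run archive.newfold passing /briflogr, and see ok.
Invoking archive.newfold passing /basna/sniruda: ok.
Then archive.jot passing /basna/sniruda/zugruk, kato_op, giving created.
I invoke archive.cull passing /basna/sniruda/zugruk, giving ok.
Then archive.cull passing /basna/sniruda, and get ok.
Using archive.jot passing /basna/grasmifl, snuleju, and observe created.
I try archive.cull passing /briflogr, → ok.
I invoke archive.jot passing /basna/grasmifl, vusnigro, — result: overwrote.
I try archive.jot passing /basna/flisli, nena, giving created.
I run archive.jot passing /cokisl/voba, sosta, and see ToolError: no parent.

Answer: {basna/, basna/grasmifl=vusnigro}


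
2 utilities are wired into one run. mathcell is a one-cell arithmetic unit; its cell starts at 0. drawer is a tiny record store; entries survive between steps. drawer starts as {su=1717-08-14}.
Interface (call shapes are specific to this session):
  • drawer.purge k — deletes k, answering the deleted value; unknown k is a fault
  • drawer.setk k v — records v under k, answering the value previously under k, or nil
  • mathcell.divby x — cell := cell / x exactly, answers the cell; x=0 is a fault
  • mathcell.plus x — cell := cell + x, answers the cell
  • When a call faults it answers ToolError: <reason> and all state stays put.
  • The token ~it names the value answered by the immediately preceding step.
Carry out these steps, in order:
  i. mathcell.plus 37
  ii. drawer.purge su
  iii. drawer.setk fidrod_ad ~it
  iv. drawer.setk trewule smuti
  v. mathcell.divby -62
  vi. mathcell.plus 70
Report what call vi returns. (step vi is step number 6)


~$ mathcell.plus x='37'
:: 37
~$ drawer.purge k='su'
:: 1717-08-14
~$ drawer.setk k='fidrod_ad' v='~it'
:: nil
~$ drawer.setk k='trewule' v='smuti'
:: nil
~$ mathcell.divby x='-62'
:: -37/62
~$ mathcell.plus x='70'
:: 4303/62

Answer: 4303/62


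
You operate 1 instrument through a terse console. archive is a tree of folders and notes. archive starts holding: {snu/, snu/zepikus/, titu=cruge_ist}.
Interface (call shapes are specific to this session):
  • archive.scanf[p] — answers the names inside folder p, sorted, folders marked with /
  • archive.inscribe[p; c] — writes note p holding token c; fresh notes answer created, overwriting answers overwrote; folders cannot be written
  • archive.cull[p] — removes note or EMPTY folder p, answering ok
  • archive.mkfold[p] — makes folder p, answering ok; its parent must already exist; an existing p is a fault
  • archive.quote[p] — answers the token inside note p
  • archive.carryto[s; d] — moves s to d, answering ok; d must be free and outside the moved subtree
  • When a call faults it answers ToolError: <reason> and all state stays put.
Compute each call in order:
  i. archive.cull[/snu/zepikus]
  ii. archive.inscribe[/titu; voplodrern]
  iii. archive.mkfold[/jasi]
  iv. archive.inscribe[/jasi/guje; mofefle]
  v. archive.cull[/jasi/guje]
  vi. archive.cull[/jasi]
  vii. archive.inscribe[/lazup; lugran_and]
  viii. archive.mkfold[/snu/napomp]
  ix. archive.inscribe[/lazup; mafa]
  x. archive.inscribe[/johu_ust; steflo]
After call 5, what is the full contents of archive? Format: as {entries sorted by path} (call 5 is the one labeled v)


Next I call archive.cull using p=/snu/zepikus, yielding ok.
Calling archive.inscribe using p=/titu, c=voplodrern, and get overwrote.
I run archive.mkfold using p=/jasi, and observe ok.
Next I call archive.inscribe using p=/jasi/guje, c=mofefle: created.
Then archive.cull using p=/jasi/guje, — result: ok.
Next I call archive.cull using p=/jasi, and observe ok.
Using archive.inscribe using p=/lazup, c=lugran_and, and see created.
Using archive.mkfold using p=/snu/napomp, which returns ok.
I try archive.inscribe using p=/lazup, c=mafa, — result: overwrote.
Using archive.inscribe using p=/johu_ust, c=steflo, giving created.

Answer: {jasi/, snu/, titu=voplodrern}


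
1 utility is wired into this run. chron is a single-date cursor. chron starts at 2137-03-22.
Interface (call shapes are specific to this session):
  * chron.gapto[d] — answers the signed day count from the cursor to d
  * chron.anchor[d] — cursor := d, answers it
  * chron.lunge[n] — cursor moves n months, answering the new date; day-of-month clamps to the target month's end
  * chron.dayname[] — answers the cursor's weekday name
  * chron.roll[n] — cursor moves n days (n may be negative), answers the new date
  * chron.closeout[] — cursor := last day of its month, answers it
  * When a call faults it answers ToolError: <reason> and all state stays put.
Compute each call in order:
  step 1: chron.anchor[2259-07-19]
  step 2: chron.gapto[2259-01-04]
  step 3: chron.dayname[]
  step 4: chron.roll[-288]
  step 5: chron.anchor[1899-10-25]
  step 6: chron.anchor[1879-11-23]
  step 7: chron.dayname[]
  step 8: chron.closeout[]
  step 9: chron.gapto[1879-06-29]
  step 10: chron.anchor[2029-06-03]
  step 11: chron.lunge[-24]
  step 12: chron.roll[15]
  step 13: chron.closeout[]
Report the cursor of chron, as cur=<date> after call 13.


CALL chron.anchor[d='2259-07-19']
RET  2259-07-19
CALL chron.gapto[d='2259-01-04']
RET  -196
CALL chron.dayname[]
RET  Tuesday
CALL chron.roll[n='-288']
RET  2258-10-04
CALL chron.anchor[d='1899-10-25']
RET  1899-10-25
CALL chron.anchor[d='1879-11-23']
RET  1879-11-23
CALL chron.dayname[]
RET  Sunday
CALL chron.closeout[]
RET  1879-11-30
CALL chron.gapto[d='1879-06-29']
RET  -154
CALL chron.anchor[d='2029-06-03']
RET  2029-06-03
CALL chron.lunge[n='-24']
RET  2027-06-03
CALL chron.roll[n='15']
RET  2027-06-18
CALL chron.closeout[]
RET  2027-06-30

Answer: cur=2027-06-30


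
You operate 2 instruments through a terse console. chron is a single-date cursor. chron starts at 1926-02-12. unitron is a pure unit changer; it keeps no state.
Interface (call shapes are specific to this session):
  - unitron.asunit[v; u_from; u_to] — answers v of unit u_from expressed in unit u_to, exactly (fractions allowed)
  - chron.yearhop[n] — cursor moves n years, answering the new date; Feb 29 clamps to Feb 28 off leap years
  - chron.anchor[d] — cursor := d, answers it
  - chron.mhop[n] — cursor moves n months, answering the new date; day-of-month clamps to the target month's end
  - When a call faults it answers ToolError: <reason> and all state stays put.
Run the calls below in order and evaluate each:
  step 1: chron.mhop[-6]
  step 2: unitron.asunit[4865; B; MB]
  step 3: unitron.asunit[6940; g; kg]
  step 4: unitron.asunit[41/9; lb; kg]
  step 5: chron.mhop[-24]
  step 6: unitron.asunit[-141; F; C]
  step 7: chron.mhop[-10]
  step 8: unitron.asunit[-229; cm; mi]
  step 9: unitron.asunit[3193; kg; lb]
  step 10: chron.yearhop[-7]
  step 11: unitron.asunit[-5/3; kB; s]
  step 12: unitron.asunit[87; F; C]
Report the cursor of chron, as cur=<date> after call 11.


Answer: cur=1915-10-12

Derivation:
·→ chron.mhop(n='-6')
·← 1925-08-12
·→ unitron.asunit(v='4865', u_from='B', u_to='MB')
·← 973/200000
·→ unitron.asunit(v='6940', u_from='g', u_to='kg')
·← 347/50
·→ unitron.asunit(v='41/9', u_from='lb', u_to='kg')
·← 1859728717/900000000
·→ chron.mhop(n='-24')
·← 1923-08-12
·→ unitron.asunit(v='-141', u_from='F', u_to='C')
·← -865/9
·→ chron.mhop(n='-10')
·← 1922-10-12
·→ unitron.asunit(v='-229', u_from='cm', u_to='mi')
·← -1145/804672
·→ unitron.asunit(v='3193', u_from='kg', u_to='lb')
·← 319300000000/45359237
·→ chron.yearhop(n='-7')
·← 1915-10-12
·→ unitron.asunit(v='-5/3', u_from='kB', u_to='s')
·← ToolError: incompatible units
·→ unitron.asunit(v='87', u_from='F', u_to='C')
·← 275/9


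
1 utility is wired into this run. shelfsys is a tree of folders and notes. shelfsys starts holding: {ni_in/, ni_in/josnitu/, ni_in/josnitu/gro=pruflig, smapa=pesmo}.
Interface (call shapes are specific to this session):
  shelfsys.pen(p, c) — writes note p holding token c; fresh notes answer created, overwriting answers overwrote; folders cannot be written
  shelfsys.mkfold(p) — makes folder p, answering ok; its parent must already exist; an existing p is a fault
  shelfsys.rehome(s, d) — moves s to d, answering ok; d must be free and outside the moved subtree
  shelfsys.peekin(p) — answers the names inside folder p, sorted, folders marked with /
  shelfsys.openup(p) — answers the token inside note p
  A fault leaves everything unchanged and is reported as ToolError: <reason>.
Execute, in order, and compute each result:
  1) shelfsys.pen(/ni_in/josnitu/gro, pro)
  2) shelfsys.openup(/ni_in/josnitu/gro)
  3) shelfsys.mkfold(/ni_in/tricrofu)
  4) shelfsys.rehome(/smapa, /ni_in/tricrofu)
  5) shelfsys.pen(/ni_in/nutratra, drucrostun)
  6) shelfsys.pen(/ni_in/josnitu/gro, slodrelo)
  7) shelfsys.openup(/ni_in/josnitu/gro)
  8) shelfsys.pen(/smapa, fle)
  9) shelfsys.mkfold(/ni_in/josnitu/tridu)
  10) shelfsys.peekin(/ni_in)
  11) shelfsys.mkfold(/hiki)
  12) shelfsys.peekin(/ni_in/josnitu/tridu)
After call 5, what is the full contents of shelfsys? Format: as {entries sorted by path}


==> pen(p=/ni_in/josnitu/gro, c=pro)
<== overwrote
==> openup(p=/ni_in/josnitu/gro)
<== pro
==> mkfold(p=/ni_in/tricrofu)
<== ok
==> rehome(s=/smapa, d=/ni_in/tricrofu)
<== ToolError: exists
==> pen(p=/ni_in/nutratra, c=drucrostun)
<== created
==> pen(p=/ni_in/josnitu/gro, c=slodrelo)
<== overwrote
==> openup(p=/ni_in/josnitu/gro)
<== slodrelo
==> pen(p=/smapa, c=fle)
<== overwrote
==> mkfold(p=/ni_in/josnitu/tridu)
<== ok
==> peekin(p=/ni_in)
<== [josnitu/, nutratra, tricrofu/]
==> mkfold(p=/hiki)
<== ok
==> peekin(p=/ni_in/josnitu/tridu)
<== []

Answer: {ni_in/, ni_in/josnitu/, ni_in/josnitu/gro=pro, ni_in/nutratra=drucrostun, ni_in/tricrofu/, smapa=pesmo}


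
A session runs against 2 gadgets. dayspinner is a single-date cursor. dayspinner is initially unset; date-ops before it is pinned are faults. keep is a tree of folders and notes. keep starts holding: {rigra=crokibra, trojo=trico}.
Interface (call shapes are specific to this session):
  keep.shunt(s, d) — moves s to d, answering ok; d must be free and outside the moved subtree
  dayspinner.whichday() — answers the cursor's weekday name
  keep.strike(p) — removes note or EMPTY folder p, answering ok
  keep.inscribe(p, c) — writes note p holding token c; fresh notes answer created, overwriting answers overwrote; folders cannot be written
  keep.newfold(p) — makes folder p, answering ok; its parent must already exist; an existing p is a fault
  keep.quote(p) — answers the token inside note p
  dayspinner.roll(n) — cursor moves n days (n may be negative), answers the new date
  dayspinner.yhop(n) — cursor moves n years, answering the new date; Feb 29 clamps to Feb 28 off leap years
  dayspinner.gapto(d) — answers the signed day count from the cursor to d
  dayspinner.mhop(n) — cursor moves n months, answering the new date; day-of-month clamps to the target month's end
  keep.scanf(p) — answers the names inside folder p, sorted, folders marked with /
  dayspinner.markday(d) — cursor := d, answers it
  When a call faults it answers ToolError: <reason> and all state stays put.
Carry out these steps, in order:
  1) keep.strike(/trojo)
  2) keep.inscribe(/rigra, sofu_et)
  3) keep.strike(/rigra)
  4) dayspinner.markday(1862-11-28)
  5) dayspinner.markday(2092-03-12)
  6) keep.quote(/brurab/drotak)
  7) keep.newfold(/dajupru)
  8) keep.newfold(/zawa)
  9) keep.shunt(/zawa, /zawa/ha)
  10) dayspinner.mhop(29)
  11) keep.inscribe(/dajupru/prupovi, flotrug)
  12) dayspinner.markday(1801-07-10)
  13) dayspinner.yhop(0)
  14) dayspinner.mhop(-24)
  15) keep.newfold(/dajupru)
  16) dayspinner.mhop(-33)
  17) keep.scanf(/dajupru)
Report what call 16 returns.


Answer: 1796-10-10

Derivation:
·→ keep.strike(p→/trojo)
·← ok
·→ keep.inscribe(p→/rigra, c→sofu_et)
·← overwrote
·→ keep.strike(p→/rigra)
·← ok
·→ dayspinner.markday(d→1862-11-28)
·← 1862-11-28
·→ dayspinner.markday(d→2092-03-12)
·← 2092-03-12
·→ keep.quote(p→/brurab/drotak)
·← ToolError: not found
·→ keep.newfold(p→/dajupru)
·← ok
·→ keep.newfold(p→/zawa)
·← ok
·→ keep.shunt(s→/zawa, d→/zawa/ha)
·← ToolError: into itself
·→ dayspinner.mhop(n→29)
·← 2094-08-12
·→ keep.inscribe(p→/dajupru/prupovi, c→flotrug)
·← created
·→ dayspinner.markday(d→1801-07-10)
·← 1801-07-10
·→ dayspinner.yhop(n→0)
·← 1801-07-10
·→ dayspinner.mhop(n→-24)
·← 1799-07-10
·→ keep.newfold(p→/dajupru)
·← ToolError: exists
·→ dayspinner.mhop(n→-33)
·← 1796-10-10
·→ keep.scanf(p→/dajupru)
·← [prupovi]


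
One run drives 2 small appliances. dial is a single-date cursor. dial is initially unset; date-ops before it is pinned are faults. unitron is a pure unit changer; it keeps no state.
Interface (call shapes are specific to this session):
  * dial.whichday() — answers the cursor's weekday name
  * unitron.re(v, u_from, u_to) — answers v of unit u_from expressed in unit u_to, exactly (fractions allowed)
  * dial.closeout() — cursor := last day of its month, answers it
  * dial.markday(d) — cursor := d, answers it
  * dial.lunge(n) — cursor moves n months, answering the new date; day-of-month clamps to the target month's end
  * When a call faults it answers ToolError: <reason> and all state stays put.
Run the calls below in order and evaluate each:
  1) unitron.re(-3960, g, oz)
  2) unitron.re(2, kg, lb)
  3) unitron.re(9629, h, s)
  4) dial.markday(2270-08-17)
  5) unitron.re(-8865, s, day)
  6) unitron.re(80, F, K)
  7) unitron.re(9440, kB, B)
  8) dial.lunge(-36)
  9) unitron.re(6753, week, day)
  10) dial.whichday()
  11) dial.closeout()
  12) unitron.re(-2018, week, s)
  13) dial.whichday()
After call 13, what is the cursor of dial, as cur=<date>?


Do: re[-3960; g; oz]
See: -576000000/4123567
Do: re[2; kg; lb]
See: 200000000/45359237
Do: re[9629; h; s]
See: 34664400
Do: markday[2270-08-17]
See: 2270-08-17
Do: re[-8865; s; day]
See: -197/1920
Do: re[80; F; K]
See: 17989/60
Do: re[9440; kB; B]
See: 9440000
Do: lunge[-36]
See: 2267-08-17
Do: re[6753; week; day]
See: 47271
Do: whichday[]
See: Saturday
Do: closeout[]
See: 2267-08-31
Do: re[-2018; week; s]
See: -1220486400
Do: whichday[]
See: Saturday

Answer: cur=2267-08-31


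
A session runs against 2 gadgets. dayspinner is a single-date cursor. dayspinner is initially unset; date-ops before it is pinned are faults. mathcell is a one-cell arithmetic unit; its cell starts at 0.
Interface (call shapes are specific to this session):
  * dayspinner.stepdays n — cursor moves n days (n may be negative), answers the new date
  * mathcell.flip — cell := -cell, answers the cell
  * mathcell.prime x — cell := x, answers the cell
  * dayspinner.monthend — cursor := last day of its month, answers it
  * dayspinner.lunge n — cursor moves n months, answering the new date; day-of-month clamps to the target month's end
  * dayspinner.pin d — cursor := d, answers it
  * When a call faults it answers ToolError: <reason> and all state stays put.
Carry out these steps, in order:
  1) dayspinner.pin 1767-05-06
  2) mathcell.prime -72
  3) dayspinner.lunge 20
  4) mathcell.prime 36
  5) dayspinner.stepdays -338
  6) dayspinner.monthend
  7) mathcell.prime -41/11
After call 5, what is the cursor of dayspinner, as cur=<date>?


% 1. dayspinner.pin(d: 1767-05-06) -> 1767-05-06
% 2. mathcell.prime(x: -72) -> -72
% 3. dayspinner.lunge(n: 20) -> 1769-01-06
% 4. mathcell.prime(x: 36) -> 36
% 5. dayspinner.stepdays(n: -338) -> 1768-02-03
% 6. dayspinner.monthend() -> 1768-02-29
% 7. mathcell.prime(x: -41/11) -> -41/11

Answer: cur=1768-02-03


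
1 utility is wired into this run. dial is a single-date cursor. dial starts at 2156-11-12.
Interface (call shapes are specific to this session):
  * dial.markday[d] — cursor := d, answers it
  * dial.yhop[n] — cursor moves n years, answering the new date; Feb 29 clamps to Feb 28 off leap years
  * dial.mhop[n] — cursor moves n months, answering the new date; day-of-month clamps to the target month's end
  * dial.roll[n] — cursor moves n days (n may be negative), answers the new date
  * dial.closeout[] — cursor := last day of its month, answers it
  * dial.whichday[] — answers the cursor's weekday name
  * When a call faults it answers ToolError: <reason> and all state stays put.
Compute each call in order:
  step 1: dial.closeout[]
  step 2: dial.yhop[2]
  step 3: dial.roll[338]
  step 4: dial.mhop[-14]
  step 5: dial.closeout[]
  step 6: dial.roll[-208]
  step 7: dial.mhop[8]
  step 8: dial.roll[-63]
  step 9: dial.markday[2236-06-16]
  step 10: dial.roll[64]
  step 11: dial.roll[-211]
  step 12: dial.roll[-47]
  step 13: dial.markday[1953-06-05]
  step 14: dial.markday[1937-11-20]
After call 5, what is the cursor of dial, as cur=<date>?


Answer: cur=2158-09-30

Derivation:
Invoking dial.closeout, and observe 2156-11-30.
Calling dial.yhop passing 2, giving 2158-11-30.
I invoke dial.roll passing 338, — result: 2159-11-03.
I run dial.mhop passing -14, → 2158-09-03.
Calling dial.closeout(), and observe 2158-09-30.
I invoke dial.roll passing -208, giving 2158-03-06.
I run dial.mhop passing 8, — result: 2158-11-06.
Then dial.roll passing -63, and observe 2158-09-04.
I call dial.markday passing 2236-06-16, and see 2236-06-16.
Next I call dial.roll passing 64, and get 2236-08-19.
Now I run dial.roll passing -211, which returns 2236-01-21.
Then dial.roll passing -47, → 2235-12-05.
Then dial.markday passing 1953-06-05, yielding 1953-06-05.
I call dial.markday passing 1937-11-20: 1937-11-20.


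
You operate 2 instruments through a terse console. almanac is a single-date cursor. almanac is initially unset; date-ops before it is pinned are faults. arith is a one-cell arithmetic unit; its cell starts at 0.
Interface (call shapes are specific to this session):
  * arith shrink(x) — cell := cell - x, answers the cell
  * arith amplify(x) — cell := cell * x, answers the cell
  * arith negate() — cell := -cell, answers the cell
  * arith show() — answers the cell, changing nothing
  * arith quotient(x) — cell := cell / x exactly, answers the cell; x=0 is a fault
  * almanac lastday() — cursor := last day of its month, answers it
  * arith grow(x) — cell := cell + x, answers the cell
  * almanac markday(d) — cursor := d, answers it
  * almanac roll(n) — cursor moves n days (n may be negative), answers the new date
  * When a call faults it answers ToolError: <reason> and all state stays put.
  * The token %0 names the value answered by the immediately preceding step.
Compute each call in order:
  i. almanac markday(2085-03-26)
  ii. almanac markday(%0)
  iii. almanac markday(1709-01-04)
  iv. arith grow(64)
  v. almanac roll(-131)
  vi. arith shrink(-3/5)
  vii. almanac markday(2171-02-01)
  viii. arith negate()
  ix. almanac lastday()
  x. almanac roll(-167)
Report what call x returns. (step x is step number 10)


Answer: 2170-09-14

Derivation:
Now I run almanac markday using d: 2085-03-26, → 2085-03-26.
Now I run almanac markday using d: %0, → 2085-03-26.
Now I run almanac markday using d: 1709-01-04, and see 1709-01-04.
Next I call arith grow using x: 64: 64.
I try almanac roll using n: -131, and observe 1708-08-26.
I try arith shrink using x: -3/5, — result: 323/5.
Using almanac markday using d: 2171-02-01, which returns 2171-02-01.
I call arith negate, — result: -323/5.
I invoke almanac lastday(), and observe 2171-02-28.
Invoking almanac roll using n: -167, giving 2170-09-14.


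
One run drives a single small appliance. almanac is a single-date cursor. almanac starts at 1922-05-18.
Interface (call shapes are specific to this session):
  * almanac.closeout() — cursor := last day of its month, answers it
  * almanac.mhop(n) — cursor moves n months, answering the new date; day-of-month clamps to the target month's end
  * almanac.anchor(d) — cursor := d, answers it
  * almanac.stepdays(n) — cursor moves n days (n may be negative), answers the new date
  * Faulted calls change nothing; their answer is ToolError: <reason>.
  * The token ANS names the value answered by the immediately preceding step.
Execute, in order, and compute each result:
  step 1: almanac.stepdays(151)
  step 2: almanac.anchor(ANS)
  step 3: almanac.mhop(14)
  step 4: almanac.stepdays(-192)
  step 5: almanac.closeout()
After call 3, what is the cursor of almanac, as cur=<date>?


Answer: cur=1923-12-16

Derivation:
! 1. almanac.stepdays(n='151') => 1922-10-16
! 2. almanac.anchor(d='ANS') => 1922-10-16
! 3. almanac.mhop(n='14') => 1923-12-16
! 4. almanac.stepdays(n='-192') => 1923-06-07
! 5. almanac.closeout() => 1923-06-30


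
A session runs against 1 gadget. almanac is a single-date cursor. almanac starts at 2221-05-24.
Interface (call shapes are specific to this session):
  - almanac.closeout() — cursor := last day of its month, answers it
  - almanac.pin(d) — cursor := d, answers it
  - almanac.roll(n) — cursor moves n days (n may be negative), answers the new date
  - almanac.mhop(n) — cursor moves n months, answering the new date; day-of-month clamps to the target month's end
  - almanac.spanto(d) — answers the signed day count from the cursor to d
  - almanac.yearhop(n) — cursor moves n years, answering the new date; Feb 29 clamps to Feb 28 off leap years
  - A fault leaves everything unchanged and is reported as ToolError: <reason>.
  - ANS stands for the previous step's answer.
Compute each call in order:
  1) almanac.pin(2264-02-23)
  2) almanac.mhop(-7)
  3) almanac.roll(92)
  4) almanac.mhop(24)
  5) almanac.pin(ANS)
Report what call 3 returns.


Answer: 2263-10-23

Derivation:
>> almanac.pin(d→2264-02-23)
<< 2264-02-23
>> almanac.mhop(n→-7)
<< 2263-07-23
>> almanac.roll(n→92)
<< 2263-10-23
>> almanac.mhop(n→24)
<< 2265-10-23
>> almanac.pin(d→ANS)
<< 2265-10-23


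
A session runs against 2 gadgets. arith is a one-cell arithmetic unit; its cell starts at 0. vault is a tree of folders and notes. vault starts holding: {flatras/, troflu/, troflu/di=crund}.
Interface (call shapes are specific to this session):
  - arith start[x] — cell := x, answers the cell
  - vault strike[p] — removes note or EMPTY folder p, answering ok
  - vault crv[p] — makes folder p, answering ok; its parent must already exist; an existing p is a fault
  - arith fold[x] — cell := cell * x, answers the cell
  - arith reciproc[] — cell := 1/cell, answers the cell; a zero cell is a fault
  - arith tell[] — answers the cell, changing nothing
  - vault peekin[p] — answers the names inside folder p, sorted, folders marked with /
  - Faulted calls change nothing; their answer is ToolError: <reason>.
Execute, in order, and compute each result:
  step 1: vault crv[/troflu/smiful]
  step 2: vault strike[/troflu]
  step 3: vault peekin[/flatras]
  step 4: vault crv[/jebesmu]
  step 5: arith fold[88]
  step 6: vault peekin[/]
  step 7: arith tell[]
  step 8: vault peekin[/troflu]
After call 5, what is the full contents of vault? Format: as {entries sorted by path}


Calling vault crv(p=/troflu/smiful), giving ok.
Using vault strike(p=/troflu), giving ToolError: not empty.
Using vault peekin(p=/flatras), — result: [].
I invoke vault crv(p=/jebesmu), yielding ok.
Calling arith fold(x=88), → 0.
I run vault peekin(p=/), and get [flatras/, jebesmu/, troflu/].
I call arith tell, giving 0.
I run vault peekin(p=/troflu), and observe [di, smiful/].

Answer: {flatras/, jebesmu/, troflu/, troflu/di=crund, troflu/smiful/}


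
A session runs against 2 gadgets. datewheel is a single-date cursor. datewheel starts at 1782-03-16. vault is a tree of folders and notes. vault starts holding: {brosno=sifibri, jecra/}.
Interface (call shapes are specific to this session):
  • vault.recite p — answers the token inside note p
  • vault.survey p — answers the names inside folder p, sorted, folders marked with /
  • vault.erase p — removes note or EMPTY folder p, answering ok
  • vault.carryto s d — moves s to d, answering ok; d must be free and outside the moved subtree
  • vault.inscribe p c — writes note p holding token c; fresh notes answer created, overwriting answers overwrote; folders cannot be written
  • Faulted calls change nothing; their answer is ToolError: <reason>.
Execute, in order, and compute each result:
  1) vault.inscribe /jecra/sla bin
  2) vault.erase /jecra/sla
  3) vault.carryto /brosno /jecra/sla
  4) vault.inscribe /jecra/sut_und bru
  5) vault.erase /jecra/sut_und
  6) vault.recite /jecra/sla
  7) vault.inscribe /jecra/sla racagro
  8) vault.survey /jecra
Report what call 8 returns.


-> inscribe(/jecra/sla, bin)
<- created
-> erase(/jecra/sla)
<- ok
-> carryto(/brosno, /jecra/sla)
<- ok
-> inscribe(/jecra/sut_und, bru)
<- created
-> erase(/jecra/sut_und)
<- ok
-> recite(/jecra/sla)
<- sifibri
-> inscribe(/jecra/sla, racagro)
<- overwrote
-> survey(/jecra)
<- [sla]

Answer: [sla]


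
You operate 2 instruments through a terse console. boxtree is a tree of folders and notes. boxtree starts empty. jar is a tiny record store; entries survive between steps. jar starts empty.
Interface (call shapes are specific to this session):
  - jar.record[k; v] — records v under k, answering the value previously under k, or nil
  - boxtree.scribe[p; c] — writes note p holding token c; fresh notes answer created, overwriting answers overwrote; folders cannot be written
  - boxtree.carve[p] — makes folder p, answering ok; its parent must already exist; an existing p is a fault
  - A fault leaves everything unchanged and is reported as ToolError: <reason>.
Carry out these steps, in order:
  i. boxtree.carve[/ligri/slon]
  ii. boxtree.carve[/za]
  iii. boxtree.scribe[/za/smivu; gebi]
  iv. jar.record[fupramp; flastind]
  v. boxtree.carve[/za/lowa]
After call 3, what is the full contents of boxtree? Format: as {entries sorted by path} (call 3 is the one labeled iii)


Answer: {za/, za/smivu=gebi}

Derivation:
~$ boxtree.carve /ligri/slon
  ToolError: no parent
~$ boxtree.carve /za
  ok
~$ boxtree.scribe /za/smivu gebi
  created
~$ jar.record fupramp flastind
  nil
~$ boxtree.carve /za/lowa
  ok
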